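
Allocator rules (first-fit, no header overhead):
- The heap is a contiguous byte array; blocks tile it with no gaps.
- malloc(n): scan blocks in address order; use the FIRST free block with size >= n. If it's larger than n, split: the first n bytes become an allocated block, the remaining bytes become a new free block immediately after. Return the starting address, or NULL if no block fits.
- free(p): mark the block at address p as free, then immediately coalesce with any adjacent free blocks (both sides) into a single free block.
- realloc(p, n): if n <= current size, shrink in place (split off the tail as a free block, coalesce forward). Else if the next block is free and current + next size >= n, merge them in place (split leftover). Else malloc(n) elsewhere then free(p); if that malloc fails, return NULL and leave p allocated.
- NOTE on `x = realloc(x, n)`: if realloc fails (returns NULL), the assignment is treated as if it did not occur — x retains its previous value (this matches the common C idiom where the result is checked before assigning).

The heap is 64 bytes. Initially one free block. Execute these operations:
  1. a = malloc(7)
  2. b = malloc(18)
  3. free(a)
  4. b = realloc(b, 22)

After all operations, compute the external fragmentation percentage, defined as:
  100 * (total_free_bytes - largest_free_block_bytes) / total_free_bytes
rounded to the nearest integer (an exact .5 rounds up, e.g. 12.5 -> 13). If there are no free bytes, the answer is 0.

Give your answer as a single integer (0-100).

Op 1: a = malloc(7) -> a = 0; heap: [0-6 ALLOC][7-63 FREE]
Op 2: b = malloc(18) -> b = 7; heap: [0-6 ALLOC][7-24 ALLOC][25-63 FREE]
Op 3: free(a) -> (freed a); heap: [0-6 FREE][7-24 ALLOC][25-63 FREE]
Op 4: b = realloc(b, 22) -> b = 7; heap: [0-6 FREE][7-28 ALLOC][29-63 FREE]
Free blocks: [7 35] total_free=42 largest=35 -> 100*(42-35)/42 = 700/42 ≈ 16.667 -> rounds to 17

Answer: 17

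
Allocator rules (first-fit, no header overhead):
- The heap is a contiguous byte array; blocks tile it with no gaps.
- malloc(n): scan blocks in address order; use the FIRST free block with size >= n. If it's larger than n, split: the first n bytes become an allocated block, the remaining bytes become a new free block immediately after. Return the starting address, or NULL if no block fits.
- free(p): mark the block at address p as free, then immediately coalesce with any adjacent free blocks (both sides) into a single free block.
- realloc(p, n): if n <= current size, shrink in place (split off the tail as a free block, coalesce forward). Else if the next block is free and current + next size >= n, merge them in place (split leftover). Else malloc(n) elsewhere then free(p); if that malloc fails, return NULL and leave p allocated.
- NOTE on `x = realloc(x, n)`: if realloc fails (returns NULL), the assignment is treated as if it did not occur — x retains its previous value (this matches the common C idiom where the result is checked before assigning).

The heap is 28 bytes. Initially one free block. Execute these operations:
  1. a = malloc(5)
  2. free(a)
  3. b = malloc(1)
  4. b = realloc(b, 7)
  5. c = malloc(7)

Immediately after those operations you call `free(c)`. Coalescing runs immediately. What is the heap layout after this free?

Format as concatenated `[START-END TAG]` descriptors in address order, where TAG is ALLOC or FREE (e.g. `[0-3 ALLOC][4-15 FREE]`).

Op 1: a = malloc(5) -> a = 0; heap: [0-4 ALLOC][5-27 FREE]
Op 2: free(a) -> (freed a); heap: [0-27 FREE]
Op 3: b = malloc(1) -> b = 0; heap: [0-0 ALLOC][1-27 FREE]
Op 4: b = realloc(b, 7) -> b = 0; heap: [0-6 ALLOC][7-27 FREE]
Op 5: c = malloc(7) -> c = 7; heap: [0-6 ALLOC][7-13 ALLOC][14-27 FREE]
free(c): c = 7 -> block [7-13 ALLOC]; mark free, coalesce with adjacent free neighbors -> [0-6 ALLOC][7-27 FREE]

Answer: [0-6 ALLOC][7-27 FREE]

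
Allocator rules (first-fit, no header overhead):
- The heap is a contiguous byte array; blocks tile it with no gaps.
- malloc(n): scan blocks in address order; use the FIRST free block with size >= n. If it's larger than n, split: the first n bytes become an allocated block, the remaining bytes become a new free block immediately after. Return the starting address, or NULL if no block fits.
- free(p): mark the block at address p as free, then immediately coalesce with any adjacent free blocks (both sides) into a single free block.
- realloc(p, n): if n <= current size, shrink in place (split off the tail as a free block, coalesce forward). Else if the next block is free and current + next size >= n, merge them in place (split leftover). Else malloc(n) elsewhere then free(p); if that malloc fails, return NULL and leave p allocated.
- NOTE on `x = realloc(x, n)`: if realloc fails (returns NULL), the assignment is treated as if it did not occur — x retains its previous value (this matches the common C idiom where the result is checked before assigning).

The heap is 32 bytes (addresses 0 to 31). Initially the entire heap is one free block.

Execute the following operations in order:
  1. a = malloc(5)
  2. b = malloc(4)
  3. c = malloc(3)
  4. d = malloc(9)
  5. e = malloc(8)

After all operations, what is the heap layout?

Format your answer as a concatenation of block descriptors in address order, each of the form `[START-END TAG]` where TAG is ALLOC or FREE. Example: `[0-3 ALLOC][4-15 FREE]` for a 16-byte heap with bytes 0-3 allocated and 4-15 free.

Answer: [0-4 ALLOC][5-8 ALLOC][9-11 ALLOC][12-20 ALLOC][21-28 ALLOC][29-31 FREE]

Derivation:
Op 1: a = malloc(5) -> a = 0; heap: [0-4 ALLOC][5-31 FREE]
Op 2: b = malloc(4) -> b = 5; heap: [0-4 ALLOC][5-8 ALLOC][9-31 FREE]
Op 3: c = malloc(3) -> c = 9; heap: [0-4 ALLOC][5-8 ALLOC][9-11 ALLOC][12-31 FREE]
Op 4: d = malloc(9) -> d = 12; heap: [0-4 ALLOC][5-8 ALLOC][9-11 ALLOC][12-20 ALLOC][21-31 FREE]
Op 5: e = malloc(8) -> e = 21; heap: [0-4 ALLOC][5-8 ALLOC][9-11 ALLOC][12-20 ALLOC][21-28 ALLOC][29-31 FREE]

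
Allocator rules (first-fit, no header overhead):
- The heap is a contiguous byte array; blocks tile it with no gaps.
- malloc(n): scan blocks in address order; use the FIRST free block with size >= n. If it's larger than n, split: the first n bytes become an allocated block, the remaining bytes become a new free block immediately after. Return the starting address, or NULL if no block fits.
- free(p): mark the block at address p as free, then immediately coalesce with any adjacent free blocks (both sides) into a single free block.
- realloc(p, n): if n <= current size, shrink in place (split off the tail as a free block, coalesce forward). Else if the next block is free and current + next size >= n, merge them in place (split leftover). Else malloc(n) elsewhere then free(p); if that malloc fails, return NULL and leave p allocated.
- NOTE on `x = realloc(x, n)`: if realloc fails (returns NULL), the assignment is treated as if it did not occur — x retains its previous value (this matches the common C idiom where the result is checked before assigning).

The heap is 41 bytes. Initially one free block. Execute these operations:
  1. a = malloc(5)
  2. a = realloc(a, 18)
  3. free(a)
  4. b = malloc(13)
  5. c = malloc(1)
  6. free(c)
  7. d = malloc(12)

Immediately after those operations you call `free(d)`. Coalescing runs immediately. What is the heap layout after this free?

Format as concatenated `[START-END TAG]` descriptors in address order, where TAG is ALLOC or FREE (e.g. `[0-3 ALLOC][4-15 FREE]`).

Answer: [0-12 ALLOC][13-40 FREE]

Derivation:
Op 1: a = malloc(5) -> a = 0; heap: [0-4 ALLOC][5-40 FREE]
Op 2: a = realloc(a, 18) -> a = 0; heap: [0-17 ALLOC][18-40 FREE]
Op 3: free(a) -> (freed a); heap: [0-40 FREE]
Op 4: b = malloc(13) -> b = 0; heap: [0-12 ALLOC][13-40 FREE]
Op 5: c = malloc(1) -> c = 13; heap: [0-12 ALLOC][13-13 ALLOC][14-40 FREE]
Op 6: free(c) -> (freed c); heap: [0-12 ALLOC][13-40 FREE]
Op 7: d = malloc(12) -> d = 13; heap: [0-12 ALLOC][13-24 ALLOC][25-40 FREE]
free(d): d = 13 -> block [13-24 ALLOC]; mark free, coalesce with adjacent free neighbors -> [0-12 ALLOC][13-40 FREE]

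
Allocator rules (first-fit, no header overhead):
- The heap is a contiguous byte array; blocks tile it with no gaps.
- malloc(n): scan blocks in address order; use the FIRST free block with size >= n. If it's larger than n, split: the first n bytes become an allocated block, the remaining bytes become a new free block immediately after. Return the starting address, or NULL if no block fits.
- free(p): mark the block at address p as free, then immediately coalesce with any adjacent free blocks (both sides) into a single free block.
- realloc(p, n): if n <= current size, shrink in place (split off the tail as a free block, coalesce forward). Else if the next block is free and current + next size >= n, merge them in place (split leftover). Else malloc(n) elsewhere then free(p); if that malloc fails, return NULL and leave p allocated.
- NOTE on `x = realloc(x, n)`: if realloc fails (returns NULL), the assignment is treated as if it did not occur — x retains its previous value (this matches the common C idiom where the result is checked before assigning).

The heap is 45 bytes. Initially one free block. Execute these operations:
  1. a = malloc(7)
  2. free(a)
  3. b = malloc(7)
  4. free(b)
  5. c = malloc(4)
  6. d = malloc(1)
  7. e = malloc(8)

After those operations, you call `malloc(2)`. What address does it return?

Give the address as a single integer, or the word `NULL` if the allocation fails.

Answer: 13

Derivation:
Op 1: a = malloc(7) -> a = 0; heap: [0-6 ALLOC][7-44 FREE]
Op 2: free(a) -> (freed a); heap: [0-44 FREE]
Op 3: b = malloc(7) -> b = 0; heap: [0-6 ALLOC][7-44 FREE]
Op 4: free(b) -> (freed b); heap: [0-44 FREE]
Op 5: c = malloc(4) -> c = 0; heap: [0-3 ALLOC][4-44 FREE]
Op 6: d = malloc(1) -> d = 4; heap: [0-3 ALLOC][4-4 ALLOC][5-44 FREE]
Op 7: e = malloc(8) -> e = 5; heap: [0-3 ALLOC][4-4 ALLOC][5-12 ALLOC][13-44 FREE]
malloc(2): first-fit scan over [0-3 ALLOC][4-4 ALLOC][5-12 ALLOC][13-44 FREE] -> 13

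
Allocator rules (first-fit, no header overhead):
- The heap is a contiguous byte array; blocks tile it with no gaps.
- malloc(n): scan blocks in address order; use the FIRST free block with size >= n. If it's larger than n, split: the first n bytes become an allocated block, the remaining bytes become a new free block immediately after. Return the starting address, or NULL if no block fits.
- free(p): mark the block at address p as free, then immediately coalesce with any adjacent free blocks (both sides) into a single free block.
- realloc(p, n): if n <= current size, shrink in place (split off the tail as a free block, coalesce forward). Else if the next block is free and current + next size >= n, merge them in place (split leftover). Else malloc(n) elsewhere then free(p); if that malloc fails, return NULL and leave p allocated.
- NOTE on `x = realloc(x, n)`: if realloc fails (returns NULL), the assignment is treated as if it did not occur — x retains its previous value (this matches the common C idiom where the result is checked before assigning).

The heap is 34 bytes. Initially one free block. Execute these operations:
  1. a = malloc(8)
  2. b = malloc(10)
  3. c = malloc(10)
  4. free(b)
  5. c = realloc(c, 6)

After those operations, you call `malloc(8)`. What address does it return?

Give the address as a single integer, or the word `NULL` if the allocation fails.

Op 1: a = malloc(8) -> a = 0; heap: [0-7 ALLOC][8-33 FREE]
Op 2: b = malloc(10) -> b = 8; heap: [0-7 ALLOC][8-17 ALLOC][18-33 FREE]
Op 3: c = malloc(10) -> c = 18; heap: [0-7 ALLOC][8-17 ALLOC][18-27 ALLOC][28-33 FREE]
Op 4: free(b) -> (freed b); heap: [0-7 ALLOC][8-17 FREE][18-27 ALLOC][28-33 FREE]
Op 5: c = realloc(c, 6) -> c = 18; heap: [0-7 ALLOC][8-17 FREE][18-23 ALLOC][24-33 FREE]
malloc(8): first-fit scan over [0-7 ALLOC][8-17 FREE][18-23 ALLOC][24-33 FREE] -> 8

Answer: 8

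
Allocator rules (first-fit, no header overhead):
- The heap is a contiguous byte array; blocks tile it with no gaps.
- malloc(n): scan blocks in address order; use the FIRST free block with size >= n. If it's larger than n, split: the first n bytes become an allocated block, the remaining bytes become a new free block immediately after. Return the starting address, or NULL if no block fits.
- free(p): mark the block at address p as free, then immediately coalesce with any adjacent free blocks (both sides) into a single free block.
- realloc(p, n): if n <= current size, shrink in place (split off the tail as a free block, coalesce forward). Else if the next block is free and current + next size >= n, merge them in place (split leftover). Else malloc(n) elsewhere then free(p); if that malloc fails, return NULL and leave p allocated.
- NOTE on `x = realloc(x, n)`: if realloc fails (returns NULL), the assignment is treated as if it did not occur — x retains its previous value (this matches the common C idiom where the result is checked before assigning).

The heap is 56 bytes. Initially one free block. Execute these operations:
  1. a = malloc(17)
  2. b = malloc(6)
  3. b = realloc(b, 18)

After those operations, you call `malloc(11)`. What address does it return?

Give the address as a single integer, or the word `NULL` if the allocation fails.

Answer: 35

Derivation:
Op 1: a = malloc(17) -> a = 0; heap: [0-16 ALLOC][17-55 FREE]
Op 2: b = malloc(6) -> b = 17; heap: [0-16 ALLOC][17-22 ALLOC][23-55 FREE]
Op 3: b = realloc(b, 18) -> b = 17; heap: [0-16 ALLOC][17-34 ALLOC][35-55 FREE]
malloc(11): first-fit scan over [0-16 ALLOC][17-34 ALLOC][35-55 FREE] -> 35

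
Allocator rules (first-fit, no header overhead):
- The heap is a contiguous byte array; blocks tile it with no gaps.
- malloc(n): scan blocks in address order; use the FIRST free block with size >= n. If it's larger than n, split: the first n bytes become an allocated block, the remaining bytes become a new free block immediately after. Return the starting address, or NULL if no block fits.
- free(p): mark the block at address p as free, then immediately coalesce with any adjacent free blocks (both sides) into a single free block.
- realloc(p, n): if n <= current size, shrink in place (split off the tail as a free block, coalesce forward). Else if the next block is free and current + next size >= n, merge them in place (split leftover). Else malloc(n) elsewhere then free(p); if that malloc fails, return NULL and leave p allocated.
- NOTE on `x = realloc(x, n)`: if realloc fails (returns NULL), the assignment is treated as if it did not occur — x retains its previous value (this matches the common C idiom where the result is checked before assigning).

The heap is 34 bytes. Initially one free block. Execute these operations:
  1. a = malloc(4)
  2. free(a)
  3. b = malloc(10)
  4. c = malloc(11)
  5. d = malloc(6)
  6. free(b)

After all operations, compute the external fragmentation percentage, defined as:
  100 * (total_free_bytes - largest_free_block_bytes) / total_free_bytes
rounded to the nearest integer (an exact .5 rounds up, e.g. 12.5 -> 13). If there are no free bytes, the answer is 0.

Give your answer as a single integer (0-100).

Answer: 41

Derivation:
Op 1: a = malloc(4) -> a = 0; heap: [0-3 ALLOC][4-33 FREE]
Op 2: free(a) -> (freed a); heap: [0-33 FREE]
Op 3: b = malloc(10) -> b = 0; heap: [0-9 ALLOC][10-33 FREE]
Op 4: c = malloc(11) -> c = 10; heap: [0-9 ALLOC][10-20 ALLOC][21-33 FREE]
Op 5: d = malloc(6) -> d = 21; heap: [0-9 ALLOC][10-20 ALLOC][21-26 ALLOC][27-33 FREE]
Op 6: free(b) -> (freed b); heap: [0-9 FREE][10-20 ALLOC][21-26 ALLOC][27-33 FREE]
Free blocks: [10 7] total_free=17 largest=10 -> 100*(17-10)/17 = 700/17 ≈ 41.176 -> rounds to 41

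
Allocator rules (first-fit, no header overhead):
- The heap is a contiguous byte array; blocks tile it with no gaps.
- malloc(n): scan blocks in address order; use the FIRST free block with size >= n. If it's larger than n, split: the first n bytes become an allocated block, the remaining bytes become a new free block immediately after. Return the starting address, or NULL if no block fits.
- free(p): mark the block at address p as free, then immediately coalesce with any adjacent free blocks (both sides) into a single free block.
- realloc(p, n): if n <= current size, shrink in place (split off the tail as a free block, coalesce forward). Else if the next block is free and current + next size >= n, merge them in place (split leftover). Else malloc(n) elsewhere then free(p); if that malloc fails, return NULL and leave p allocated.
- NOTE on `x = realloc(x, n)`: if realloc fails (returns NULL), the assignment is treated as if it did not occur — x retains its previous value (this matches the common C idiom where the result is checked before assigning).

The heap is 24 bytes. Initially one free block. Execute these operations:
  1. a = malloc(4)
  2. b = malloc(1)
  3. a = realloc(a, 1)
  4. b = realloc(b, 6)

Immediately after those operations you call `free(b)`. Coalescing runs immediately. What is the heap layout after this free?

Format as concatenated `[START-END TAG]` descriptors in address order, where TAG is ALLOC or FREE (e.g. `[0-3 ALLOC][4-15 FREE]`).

Op 1: a = malloc(4) -> a = 0; heap: [0-3 ALLOC][4-23 FREE]
Op 2: b = malloc(1) -> b = 4; heap: [0-3 ALLOC][4-4 ALLOC][5-23 FREE]
Op 3: a = realloc(a, 1) -> a = 0; heap: [0-0 ALLOC][1-3 FREE][4-4 ALLOC][5-23 FREE]
Op 4: b = realloc(b, 6) -> b = 4; heap: [0-0 ALLOC][1-3 FREE][4-9 ALLOC][10-23 FREE]
free(b): b = 4 -> block [4-9 ALLOC]; mark free, coalesce with adjacent free neighbors -> [0-0 ALLOC][1-23 FREE]

Answer: [0-0 ALLOC][1-23 FREE]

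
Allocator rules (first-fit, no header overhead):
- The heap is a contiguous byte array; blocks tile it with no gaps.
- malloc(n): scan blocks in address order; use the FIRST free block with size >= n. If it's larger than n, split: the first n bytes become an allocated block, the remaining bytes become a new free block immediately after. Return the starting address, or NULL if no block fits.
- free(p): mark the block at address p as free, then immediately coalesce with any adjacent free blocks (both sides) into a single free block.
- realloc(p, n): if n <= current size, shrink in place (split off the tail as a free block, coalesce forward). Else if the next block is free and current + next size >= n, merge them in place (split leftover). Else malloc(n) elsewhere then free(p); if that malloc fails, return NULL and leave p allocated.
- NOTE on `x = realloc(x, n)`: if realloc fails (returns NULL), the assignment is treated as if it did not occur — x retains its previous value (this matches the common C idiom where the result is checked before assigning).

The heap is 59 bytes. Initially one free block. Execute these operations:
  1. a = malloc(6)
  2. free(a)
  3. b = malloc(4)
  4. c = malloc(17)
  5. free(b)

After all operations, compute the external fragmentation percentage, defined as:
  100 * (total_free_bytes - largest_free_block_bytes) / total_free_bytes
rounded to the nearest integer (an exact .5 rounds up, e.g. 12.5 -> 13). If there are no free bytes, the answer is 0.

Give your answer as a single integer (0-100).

Answer: 10

Derivation:
Op 1: a = malloc(6) -> a = 0; heap: [0-5 ALLOC][6-58 FREE]
Op 2: free(a) -> (freed a); heap: [0-58 FREE]
Op 3: b = malloc(4) -> b = 0; heap: [0-3 ALLOC][4-58 FREE]
Op 4: c = malloc(17) -> c = 4; heap: [0-3 ALLOC][4-20 ALLOC][21-58 FREE]
Op 5: free(b) -> (freed b); heap: [0-3 FREE][4-20 ALLOC][21-58 FREE]
Free blocks: [4 38] total_free=42 largest=38 -> 100*(42-38)/42 = 400/42 ≈ 9.524 -> rounds to 10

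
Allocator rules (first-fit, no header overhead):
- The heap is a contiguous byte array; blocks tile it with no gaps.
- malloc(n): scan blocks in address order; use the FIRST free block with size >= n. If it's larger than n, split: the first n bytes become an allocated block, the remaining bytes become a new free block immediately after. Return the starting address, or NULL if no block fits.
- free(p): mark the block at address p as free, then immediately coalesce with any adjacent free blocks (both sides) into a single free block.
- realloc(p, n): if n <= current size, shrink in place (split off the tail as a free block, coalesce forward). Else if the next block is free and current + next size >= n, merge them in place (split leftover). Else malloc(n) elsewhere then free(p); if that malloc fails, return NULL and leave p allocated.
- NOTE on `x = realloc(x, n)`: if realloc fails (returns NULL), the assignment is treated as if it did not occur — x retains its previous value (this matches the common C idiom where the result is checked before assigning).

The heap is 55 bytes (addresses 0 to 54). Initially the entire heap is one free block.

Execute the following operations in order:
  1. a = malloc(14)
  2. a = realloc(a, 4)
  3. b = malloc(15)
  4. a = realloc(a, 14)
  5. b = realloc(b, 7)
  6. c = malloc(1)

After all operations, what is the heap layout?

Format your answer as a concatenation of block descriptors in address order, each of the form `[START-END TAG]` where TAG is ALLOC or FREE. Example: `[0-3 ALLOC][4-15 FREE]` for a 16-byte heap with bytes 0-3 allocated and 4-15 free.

Answer: [0-0 ALLOC][1-3 FREE][4-10 ALLOC][11-18 FREE][19-32 ALLOC][33-54 FREE]

Derivation:
Op 1: a = malloc(14) -> a = 0; heap: [0-13 ALLOC][14-54 FREE]
Op 2: a = realloc(a, 4) -> a = 0; heap: [0-3 ALLOC][4-54 FREE]
Op 3: b = malloc(15) -> b = 4; heap: [0-3 ALLOC][4-18 ALLOC][19-54 FREE]
Op 4: a = realloc(a, 14) -> a = 19; heap: [0-3 FREE][4-18 ALLOC][19-32 ALLOC][33-54 FREE]
Op 5: b = realloc(b, 7) -> b = 4; heap: [0-3 FREE][4-10 ALLOC][11-18 FREE][19-32 ALLOC][33-54 FREE]
Op 6: c = malloc(1) -> c = 0; heap: [0-0 ALLOC][1-3 FREE][4-10 ALLOC][11-18 FREE][19-32 ALLOC][33-54 FREE]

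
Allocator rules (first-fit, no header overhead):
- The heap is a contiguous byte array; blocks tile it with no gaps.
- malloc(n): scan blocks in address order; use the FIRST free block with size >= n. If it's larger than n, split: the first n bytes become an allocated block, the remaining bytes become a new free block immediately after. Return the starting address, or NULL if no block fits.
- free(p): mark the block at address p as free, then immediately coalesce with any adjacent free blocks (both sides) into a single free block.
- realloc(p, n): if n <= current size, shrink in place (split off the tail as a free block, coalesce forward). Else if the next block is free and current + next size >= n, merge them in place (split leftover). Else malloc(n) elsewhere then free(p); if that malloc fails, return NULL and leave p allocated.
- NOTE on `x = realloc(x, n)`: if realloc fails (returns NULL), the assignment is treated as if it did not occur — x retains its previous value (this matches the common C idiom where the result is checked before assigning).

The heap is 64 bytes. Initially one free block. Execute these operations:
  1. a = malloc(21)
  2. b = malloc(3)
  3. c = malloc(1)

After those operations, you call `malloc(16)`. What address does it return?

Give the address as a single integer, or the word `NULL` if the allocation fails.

Op 1: a = malloc(21) -> a = 0; heap: [0-20 ALLOC][21-63 FREE]
Op 2: b = malloc(3) -> b = 21; heap: [0-20 ALLOC][21-23 ALLOC][24-63 FREE]
Op 3: c = malloc(1) -> c = 24; heap: [0-20 ALLOC][21-23 ALLOC][24-24 ALLOC][25-63 FREE]
malloc(16): first-fit scan over [0-20 ALLOC][21-23 ALLOC][24-24 ALLOC][25-63 FREE] -> 25

Answer: 25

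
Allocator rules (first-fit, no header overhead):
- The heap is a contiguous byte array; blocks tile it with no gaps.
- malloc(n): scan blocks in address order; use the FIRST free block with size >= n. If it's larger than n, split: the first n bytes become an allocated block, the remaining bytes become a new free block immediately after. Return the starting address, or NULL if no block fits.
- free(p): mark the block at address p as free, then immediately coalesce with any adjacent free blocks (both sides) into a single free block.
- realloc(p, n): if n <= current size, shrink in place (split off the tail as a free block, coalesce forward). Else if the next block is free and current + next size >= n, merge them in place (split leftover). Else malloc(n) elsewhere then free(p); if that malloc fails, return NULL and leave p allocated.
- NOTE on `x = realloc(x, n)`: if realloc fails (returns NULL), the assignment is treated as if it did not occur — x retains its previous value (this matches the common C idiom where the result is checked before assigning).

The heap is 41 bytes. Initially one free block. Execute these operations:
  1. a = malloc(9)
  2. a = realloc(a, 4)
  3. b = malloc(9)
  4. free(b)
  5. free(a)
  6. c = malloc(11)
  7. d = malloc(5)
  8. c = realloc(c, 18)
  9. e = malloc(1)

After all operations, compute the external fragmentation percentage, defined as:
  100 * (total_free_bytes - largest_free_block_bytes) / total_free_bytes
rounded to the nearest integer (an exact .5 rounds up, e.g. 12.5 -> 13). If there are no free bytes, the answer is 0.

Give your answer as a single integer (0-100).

Answer: 41

Derivation:
Op 1: a = malloc(9) -> a = 0; heap: [0-8 ALLOC][9-40 FREE]
Op 2: a = realloc(a, 4) -> a = 0; heap: [0-3 ALLOC][4-40 FREE]
Op 3: b = malloc(9) -> b = 4; heap: [0-3 ALLOC][4-12 ALLOC][13-40 FREE]
Op 4: free(b) -> (freed b); heap: [0-3 ALLOC][4-40 FREE]
Op 5: free(a) -> (freed a); heap: [0-40 FREE]
Op 6: c = malloc(11) -> c = 0; heap: [0-10 ALLOC][11-40 FREE]
Op 7: d = malloc(5) -> d = 11; heap: [0-10 ALLOC][11-15 ALLOC][16-40 FREE]
Op 8: c = realloc(c, 18) -> c = 16; heap: [0-10 FREE][11-15 ALLOC][16-33 ALLOC][34-40 FREE]
Op 9: e = malloc(1) -> e = 0; heap: [0-0 ALLOC][1-10 FREE][11-15 ALLOC][16-33 ALLOC][34-40 FREE]
Free blocks: [10 7] total_free=17 largest=10 -> 100*(17-10)/17 = 700/17 ≈ 41.176 -> rounds to 41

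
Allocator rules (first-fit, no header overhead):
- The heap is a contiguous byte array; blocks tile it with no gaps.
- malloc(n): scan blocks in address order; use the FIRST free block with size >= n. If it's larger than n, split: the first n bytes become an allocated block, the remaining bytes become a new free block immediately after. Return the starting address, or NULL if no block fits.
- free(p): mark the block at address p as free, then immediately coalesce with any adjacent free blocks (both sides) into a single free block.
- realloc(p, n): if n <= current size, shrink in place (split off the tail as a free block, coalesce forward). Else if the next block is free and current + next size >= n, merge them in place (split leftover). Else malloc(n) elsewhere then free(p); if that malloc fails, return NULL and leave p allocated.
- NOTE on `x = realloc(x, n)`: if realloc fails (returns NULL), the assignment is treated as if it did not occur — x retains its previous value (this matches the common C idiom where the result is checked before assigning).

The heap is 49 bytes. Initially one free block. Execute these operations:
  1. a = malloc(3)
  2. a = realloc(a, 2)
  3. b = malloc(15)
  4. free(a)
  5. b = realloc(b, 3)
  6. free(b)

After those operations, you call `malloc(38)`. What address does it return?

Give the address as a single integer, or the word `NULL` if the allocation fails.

Op 1: a = malloc(3) -> a = 0; heap: [0-2 ALLOC][3-48 FREE]
Op 2: a = realloc(a, 2) -> a = 0; heap: [0-1 ALLOC][2-48 FREE]
Op 3: b = malloc(15) -> b = 2; heap: [0-1 ALLOC][2-16 ALLOC][17-48 FREE]
Op 4: free(a) -> (freed a); heap: [0-1 FREE][2-16 ALLOC][17-48 FREE]
Op 5: b = realloc(b, 3) -> b = 2; heap: [0-1 FREE][2-4 ALLOC][5-48 FREE]
Op 6: free(b) -> (freed b); heap: [0-48 FREE]
malloc(38): first-fit scan over [0-48 FREE] -> 0

Answer: 0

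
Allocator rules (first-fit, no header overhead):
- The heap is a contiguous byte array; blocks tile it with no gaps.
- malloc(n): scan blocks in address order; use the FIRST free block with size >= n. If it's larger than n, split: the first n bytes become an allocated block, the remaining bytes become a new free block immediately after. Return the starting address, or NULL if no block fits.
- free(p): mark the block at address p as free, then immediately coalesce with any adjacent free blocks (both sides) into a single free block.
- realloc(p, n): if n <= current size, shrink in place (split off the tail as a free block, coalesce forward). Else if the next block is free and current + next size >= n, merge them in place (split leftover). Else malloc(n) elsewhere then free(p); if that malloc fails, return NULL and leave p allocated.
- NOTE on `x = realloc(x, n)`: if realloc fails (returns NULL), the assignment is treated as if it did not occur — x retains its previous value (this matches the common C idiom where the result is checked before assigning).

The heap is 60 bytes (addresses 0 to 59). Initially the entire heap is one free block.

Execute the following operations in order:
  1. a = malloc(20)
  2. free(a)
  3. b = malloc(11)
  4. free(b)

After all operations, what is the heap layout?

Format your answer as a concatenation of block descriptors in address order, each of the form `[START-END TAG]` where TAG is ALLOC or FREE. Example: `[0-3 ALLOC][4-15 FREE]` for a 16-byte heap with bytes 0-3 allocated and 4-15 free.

Answer: [0-59 FREE]

Derivation:
Op 1: a = malloc(20) -> a = 0; heap: [0-19 ALLOC][20-59 FREE]
Op 2: free(a) -> (freed a); heap: [0-59 FREE]
Op 3: b = malloc(11) -> b = 0; heap: [0-10 ALLOC][11-59 FREE]
Op 4: free(b) -> (freed b); heap: [0-59 FREE]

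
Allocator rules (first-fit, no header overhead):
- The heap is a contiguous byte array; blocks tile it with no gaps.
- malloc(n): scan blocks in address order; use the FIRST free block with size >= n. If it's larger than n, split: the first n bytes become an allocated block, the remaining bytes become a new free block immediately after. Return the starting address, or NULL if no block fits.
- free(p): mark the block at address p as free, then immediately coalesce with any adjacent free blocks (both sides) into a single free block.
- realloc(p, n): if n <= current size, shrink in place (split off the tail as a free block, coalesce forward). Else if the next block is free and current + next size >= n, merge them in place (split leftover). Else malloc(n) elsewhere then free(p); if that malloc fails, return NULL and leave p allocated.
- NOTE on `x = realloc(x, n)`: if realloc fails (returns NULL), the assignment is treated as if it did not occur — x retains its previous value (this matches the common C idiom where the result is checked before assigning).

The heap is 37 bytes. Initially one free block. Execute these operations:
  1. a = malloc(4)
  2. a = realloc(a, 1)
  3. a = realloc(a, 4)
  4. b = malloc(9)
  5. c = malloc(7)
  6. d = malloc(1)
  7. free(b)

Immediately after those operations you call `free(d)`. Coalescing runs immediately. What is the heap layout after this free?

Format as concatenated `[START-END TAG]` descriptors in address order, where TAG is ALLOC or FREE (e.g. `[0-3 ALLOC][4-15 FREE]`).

Op 1: a = malloc(4) -> a = 0; heap: [0-3 ALLOC][4-36 FREE]
Op 2: a = realloc(a, 1) -> a = 0; heap: [0-0 ALLOC][1-36 FREE]
Op 3: a = realloc(a, 4) -> a = 0; heap: [0-3 ALLOC][4-36 FREE]
Op 4: b = malloc(9) -> b = 4; heap: [0-3 ALLOC][4-12 ALLOC][13-36 FREE]
Op 5: c = malloc(7) -> c = 13; heap: [0-3 ALLOC][4-12 ALLOC][13-19 ALLOC][20-36 FREE]
Op 6: d = malloc(1) -> d = 20; heap: [0-3 ALLOC][4-12 ALLOC][13-19 ALLOC][20-20 ALLOC][21-36 FREE]
Op 7: free(b) -> (freed b); heap: [0-3 ALLOC][4-12 FREE][13-19 ALLOC][20-20 ALLOC][21-36 FREE]
free(d): d = 20 -> block [20-20 ALLOC]; mark free, coalesce with adjacent free neighbors -> [0-3 ALLOC][4-12 FREE][13-19 ALLOC][20-36 FREE]

Answer: [0-3 ALLOC][4-12 FREE][13-19 ALLOC][20-36 FREE]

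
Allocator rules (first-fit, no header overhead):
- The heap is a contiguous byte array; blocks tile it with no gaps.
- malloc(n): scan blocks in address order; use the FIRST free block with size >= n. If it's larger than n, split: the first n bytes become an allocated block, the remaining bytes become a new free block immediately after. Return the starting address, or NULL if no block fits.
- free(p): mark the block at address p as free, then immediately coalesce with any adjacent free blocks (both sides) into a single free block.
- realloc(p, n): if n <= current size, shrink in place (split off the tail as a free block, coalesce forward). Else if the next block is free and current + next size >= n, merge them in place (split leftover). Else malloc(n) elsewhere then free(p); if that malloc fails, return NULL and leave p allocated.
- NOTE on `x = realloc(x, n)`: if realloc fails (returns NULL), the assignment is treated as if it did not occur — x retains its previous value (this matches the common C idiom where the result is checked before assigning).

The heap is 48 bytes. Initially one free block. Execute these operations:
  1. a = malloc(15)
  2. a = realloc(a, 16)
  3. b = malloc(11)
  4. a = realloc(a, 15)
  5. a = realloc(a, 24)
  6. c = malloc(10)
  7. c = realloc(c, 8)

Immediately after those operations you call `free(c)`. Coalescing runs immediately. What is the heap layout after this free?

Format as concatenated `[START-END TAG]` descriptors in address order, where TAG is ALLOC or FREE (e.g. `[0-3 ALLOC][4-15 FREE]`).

Op 1: a = malloc(15) -> a = 0; heap: [0-14 ALLOC][15-47 FREE]
Op 2: a = realloc(a, 16) -> a = 0; heap: [0-15 ALLOC][16-47 FREE]
Op 3: b = malloc(11) -> b = 16; heap: [0-15 ALLOC][16-26 ALLOC][27-47 FREE]
Op 4: a = realloc(a, 15) -> a = 0; heap: [0-14 ALLOC][15-15 FREE][16-26 ALLOC][27-47 FREE]
Op 5: a = realloc(a, 24) -> NULL (a unchanged); heap: [0-14 ALLOC][15-15 FREE][16-26 ALLOC][27-47 FREE]
Op 6: c = malloc(10) -> c = 27; heap: [0-14 ALLOC][15-15 FREE][16-26 ALLOC][27-36 ALLOC][37-47 FREE]
Op 7: c = realloc(c, 8) -> c = 27; heap: [0-14 ALLOC][15-15 FREE][16-26 ALLOC][27-34 ALLOC][35-47 FREE]
free(c): c = 27 -> block [27-34 ALLOC]; mark free, coalesce with adjacent free neighbors -> [0-14 ALLOC][15-15 FREE][16-26 ALLOC][27-47 FREE]

Answer: [0-14 ALLOC][15-15 FREE][16-26 ALLOC][27-47 FREE]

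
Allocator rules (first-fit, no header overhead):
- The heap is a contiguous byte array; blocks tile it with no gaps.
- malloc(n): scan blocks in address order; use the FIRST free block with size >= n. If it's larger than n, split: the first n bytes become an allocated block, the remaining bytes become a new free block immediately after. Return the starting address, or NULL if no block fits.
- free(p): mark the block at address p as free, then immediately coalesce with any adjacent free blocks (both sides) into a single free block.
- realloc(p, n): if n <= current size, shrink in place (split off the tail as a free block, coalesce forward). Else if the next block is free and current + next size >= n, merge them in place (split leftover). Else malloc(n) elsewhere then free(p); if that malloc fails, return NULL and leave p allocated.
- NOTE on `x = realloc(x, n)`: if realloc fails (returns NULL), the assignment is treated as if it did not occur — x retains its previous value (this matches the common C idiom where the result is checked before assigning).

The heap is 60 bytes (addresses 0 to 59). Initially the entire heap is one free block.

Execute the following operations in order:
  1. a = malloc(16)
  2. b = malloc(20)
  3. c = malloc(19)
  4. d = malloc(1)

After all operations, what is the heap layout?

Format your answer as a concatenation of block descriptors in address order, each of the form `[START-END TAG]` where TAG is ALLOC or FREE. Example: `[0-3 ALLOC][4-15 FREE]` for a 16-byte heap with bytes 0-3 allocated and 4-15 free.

Op 1: a = malloc(16) -> a = 0; heap: [0-15 ALLOC][16-59 FREE]
Op 2: b = malloc(20) -> b = 16; heap: [0-15 ALLOC][16-35 ALLOC][36-59 FREE]
Op 3: c = malloc(19) -> c = 36; heap: [0-15 ALLOC][16-35 ALLOC][36-54 ALLOC][55-59 FREE]
Op 4: d = malloc(1) -> d = 55; heap: [0-15 ALLOC][16-35 ALLOC][36-54 ALLOC][55-55 ALLOC][56-59 FREE]

Answer: [0-15 ALLOC][16-35 ALLOC][36-54 ALLOC][55-55 ALLOC][56-59 FREE]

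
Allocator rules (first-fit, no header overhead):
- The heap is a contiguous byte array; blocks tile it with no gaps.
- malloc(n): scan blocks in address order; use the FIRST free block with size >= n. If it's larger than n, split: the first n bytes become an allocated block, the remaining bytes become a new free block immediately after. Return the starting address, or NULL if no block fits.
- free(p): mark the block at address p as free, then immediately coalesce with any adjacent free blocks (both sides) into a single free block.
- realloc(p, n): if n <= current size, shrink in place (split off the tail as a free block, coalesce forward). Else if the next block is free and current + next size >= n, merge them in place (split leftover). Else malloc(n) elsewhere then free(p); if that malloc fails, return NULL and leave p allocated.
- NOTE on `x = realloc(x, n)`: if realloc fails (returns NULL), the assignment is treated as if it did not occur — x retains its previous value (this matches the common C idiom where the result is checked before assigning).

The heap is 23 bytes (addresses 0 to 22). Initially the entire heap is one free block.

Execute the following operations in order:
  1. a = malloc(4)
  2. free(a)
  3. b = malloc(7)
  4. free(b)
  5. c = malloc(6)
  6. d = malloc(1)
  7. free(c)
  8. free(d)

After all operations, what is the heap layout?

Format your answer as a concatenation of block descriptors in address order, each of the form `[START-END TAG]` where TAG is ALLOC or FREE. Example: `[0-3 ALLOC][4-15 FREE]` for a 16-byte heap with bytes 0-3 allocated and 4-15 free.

Op 1: a = malloc(4) -> a = 0; heap: [0-3 ALLOC][4-22 FREE]
Op 2: free(a) -> (freed a); heap: [0-22 FREE]
Op 3: b = malloc(7) -> b = 0; heap: [0-6 ALLOC][7-22 FREE]
Op 4: free(b) -> (freed b); heap: [0-22 FREE]
Op 5: c = malloc(6) -> c = 0; heap: [0-5 ALLOC][6-22 FREE]
Op 6: d = malloc(1) -> d = 6; heap: [0-5 ALLOC][6-6 ALLOC][7-22 FREE]
Op 7: free(c) -> (freed c); heap: [0-5 FREE][6-6 ALLOC][7-22 FREE]
Op 8: free(d) -> (freed d); heap: [0-22 FREE]

Answer: [0-22 FREE]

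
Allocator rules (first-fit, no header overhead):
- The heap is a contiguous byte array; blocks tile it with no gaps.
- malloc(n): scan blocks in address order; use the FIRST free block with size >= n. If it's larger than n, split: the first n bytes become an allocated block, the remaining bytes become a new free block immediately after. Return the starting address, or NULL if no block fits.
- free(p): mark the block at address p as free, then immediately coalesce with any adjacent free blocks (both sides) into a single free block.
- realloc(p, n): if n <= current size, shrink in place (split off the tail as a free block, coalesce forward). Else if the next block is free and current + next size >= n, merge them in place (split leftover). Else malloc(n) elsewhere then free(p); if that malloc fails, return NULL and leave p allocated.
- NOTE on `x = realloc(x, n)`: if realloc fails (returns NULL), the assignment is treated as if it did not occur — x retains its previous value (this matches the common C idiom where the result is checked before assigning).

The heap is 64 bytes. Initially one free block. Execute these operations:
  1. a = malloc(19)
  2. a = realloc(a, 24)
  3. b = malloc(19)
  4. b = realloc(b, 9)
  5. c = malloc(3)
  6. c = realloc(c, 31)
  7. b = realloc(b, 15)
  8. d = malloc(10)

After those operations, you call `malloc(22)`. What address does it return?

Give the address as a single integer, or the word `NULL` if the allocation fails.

Op 1: a = malloc(19) -> a = 0; heap: [0-18 ALLOC][19-63 FREE]
Op 2: a = realloc(a, 24) -> a = 0; heap: [0-23 ALLOC][24-63 FREE]
Op 3: b = malloc(19) -> b = 24; heap: [0-23 ALLOC][24-42 ALLOC][43-63 FREE]
Op 4: b = realloc(b, 9) -> b = 24; heap: [0-23 ALLOC][24-32 ALLOC][33-63 FREE]
Op 5: c = malloc(3) -> c = 33; heap: [0-23 ALLOC][24-32 ALLOC][33-35 ALLOC][36-63 FREE]
Op 6: c = realloc(c, 31) -> c = 33; heap: [0-23 ALLOC][24-32 ALLOC][33-63 ALLOC]
Op 7: b = realloc(b, 15) -> NULL (b unchanged); heap: [0-23 ALLOC][24-32 ALLOC][33-63 ALLOC]
Op 8: d = malloc(10) -> d = NULL; heap: [0-23 ALLOC][24-32 ALLOC][33-63 ALLOC]
malloc(22): first-fit scan over [0-23 ALLOC][24-32 ALLOC][33-63 ALLOC] -> NULL

Answer: NULL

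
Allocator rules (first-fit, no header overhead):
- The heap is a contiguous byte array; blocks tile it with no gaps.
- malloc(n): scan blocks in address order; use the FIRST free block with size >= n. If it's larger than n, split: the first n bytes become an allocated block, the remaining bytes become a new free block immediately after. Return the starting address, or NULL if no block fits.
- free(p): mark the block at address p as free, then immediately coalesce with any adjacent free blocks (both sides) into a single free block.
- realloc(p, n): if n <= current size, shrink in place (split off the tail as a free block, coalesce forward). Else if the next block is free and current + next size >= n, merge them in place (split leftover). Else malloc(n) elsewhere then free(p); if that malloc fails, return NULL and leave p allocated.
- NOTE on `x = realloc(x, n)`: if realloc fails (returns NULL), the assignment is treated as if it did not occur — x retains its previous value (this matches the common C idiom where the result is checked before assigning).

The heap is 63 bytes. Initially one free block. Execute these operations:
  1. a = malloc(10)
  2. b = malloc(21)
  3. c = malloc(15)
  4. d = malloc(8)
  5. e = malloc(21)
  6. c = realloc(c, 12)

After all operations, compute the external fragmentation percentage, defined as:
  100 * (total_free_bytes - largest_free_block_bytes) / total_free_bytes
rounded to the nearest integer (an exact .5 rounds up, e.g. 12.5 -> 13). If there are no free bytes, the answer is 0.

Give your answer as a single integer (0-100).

Op 1: a = malloc(10) -> a = 0; heap: [0-9 ALLOC][10-62 FREE]
Op 2: b = malloc(21) -> b = 10; heap: [0-9 ALLOC][10-30 ALLOC][31-62 FREE]
Op 3: c = malloc(15) -> c = 31; heap: [0-9 ALLOC][10-30 ALLOC][31-45 ALLOC][46-62 FREE]
Op 4: d = malloc(8) -> d = 46; heap: [0-9 ALLOC][10-30 ALLOC][31-45 ALLOC][46-53 ALLOC][54-62 FREE]
Op 5: e = malloc(21) -> e = NULL; heap: [0-9 ALLOC][10-30 ALLOC][31-45 ALLOC][46-53 ALLOC][54-62 FREE]
Op 6: c = realloc(c, 12) -> c = 31; heap: [0-9 ALLOC][10-30 ALLOC][31-42 ALLOC][43-45 FREE][46-53 ALLOC][54-62 FREE]
Free blocks: [3 9] total_free=12 largest=9 -> 100*(12-9)/12 = 300/12 = 25

Answer: 25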